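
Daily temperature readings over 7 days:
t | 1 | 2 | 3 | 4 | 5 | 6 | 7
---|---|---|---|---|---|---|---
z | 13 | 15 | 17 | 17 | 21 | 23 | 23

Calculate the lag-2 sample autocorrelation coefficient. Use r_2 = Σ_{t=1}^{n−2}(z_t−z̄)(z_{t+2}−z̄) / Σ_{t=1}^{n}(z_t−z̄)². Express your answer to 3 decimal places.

0.152

Mean z̄ = (13 + 15 + 17 + 17 + 21 + 23 + 23)/7 = 18.4286
Deviations from mean: -5.4286, -3.4286, -1.4286, -1.4286, 2.5714, 4.5714, 4.5714
Σ(z_t−z̄)(z_{t+2}−z̄) = (7.7551) + (4.8980) + (-3.6735) + (-6.5306) + (11.7551) = 14.2041
Denominator Σ(z_t−z̄)² = 93.7143
r_2 = 14.2041 / 93.7143 = 0.152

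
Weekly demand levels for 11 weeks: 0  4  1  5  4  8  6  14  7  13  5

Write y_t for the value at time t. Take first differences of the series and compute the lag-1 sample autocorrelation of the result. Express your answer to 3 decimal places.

First differences Δy: 4, -3, 4, -1, 4, -2, 8, -7, 6, -8
Mean of differences = 0.5000
Numerator Σ(Δy_t−Δȳ)(Δy_{t+1}−Δȳ) = -206.7500
Denominator Σ(Δy_t−Δȳ)² = 272.5000
r_1(Δy) = -206.7500 / 272.5000 = -0.759

-0.759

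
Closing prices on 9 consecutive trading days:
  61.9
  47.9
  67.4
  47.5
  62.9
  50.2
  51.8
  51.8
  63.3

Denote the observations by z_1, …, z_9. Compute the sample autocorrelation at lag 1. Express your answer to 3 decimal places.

-0.685

Mean z̄ = (61.9 + 47.9 + 67.4 + 47.5 + 62.9 + 50.2 + 51.8 + 51.8 + 63.3)/9 = 56.0778
Numerator Σ_{t=1}^{8}(z_t−z̄)(z_{t+1}−z̄) = -323.3938
Denominator Σ(z_t−z̄)² = 472.3956
r_1 = -323.3938 / 472.3956 = -0.685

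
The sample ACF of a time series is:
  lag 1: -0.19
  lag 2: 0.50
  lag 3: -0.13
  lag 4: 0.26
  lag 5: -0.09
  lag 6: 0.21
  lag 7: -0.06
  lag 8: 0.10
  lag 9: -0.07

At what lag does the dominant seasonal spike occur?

The largest autocorrelation is r_2 = 0.50, with weaker echoes at lags 4 (0.26) and 6 (0.21); the remaining lags stay at or below 0.10.
The dominant spike at lag 2 indicates a seasonal period of 2.

2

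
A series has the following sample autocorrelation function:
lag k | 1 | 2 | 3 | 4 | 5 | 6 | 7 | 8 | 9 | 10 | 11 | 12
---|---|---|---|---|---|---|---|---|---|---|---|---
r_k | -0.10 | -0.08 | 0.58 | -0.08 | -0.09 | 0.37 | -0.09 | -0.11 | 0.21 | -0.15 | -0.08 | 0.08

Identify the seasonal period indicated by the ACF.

The largest autocorrelation is r_3 = 0.58, with weaker echoes at lags 6 (0.37) and 9 (0.21); the remaining lags stay at or below 0.08.
The dominant spike at lag 3 indicates a seasonal period of 3.

3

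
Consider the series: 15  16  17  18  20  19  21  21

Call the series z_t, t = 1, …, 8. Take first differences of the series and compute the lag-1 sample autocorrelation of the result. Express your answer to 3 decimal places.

First differences Δz: 1, 1, 1, 2, -1, 2, 0
Mean of differences = 0.8571
Numerator Σ(Δz_t−Δz̄)(Δz_{t+1}−Δz̄) = -5.0204
Denominator Σ(Δz_t−Δz̄)² = 6.8571
r_1(Δz) = -5.0204 / 6.8571 = -0.732

-0.732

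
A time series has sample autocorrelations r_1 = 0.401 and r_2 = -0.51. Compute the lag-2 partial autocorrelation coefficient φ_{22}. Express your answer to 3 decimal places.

-0.799

φ_{22} = (r_2 − r_1²) / (1 − r_1²)
r_1² = (0.401)² = 0.160801
Numerator = -0.51 − 0.1608 = -0.6708; denominator = 1 − 0.1608 = 0.8392
φ_{22} = -0.6708 / 0.8392 = -0.799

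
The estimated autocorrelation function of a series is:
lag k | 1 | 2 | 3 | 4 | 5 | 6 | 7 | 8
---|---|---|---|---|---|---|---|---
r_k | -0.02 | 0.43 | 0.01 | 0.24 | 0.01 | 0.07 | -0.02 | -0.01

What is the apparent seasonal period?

The largest autocorrelation is r_2 = 0.43, with a weaker echo at lag 4 (0.24); the remaining lags stay at or below 0.07.
The dominant spike at lag 2 indicates a seasonal period of 2.

2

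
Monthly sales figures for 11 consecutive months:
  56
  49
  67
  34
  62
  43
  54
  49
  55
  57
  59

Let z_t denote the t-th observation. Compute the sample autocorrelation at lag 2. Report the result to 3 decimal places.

0.577

Mean z̄ = (56 + 49 + 67 + 34 + 62 + 43 + 54 + 49 + 55 + 57 + 59)/11 = 53.1818
Numerator Σ_{t=1}^{9}(z_t−z̄)(z_{t+2}−z̄) = 482.2066
Denominator Σ(z_t−z̄)² = 835.6364
r_2 = 482.2066 / 835.6364 = 0.577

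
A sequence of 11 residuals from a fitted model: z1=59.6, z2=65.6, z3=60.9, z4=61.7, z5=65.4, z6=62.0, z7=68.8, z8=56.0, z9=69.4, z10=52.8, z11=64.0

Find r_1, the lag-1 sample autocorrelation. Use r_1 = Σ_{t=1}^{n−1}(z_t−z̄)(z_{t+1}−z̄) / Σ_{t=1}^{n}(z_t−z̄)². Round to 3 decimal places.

-0.731

Mean z̄ = (59.6 + 65.6 + 60.9 + 61.7 + 65.4 + 62.0 + 68.8 + 56.0 + 69.4 + 52.8 + 64.0)/11 = 62.3818
Numerator Σ_{t=1}^{10}(z_t−z̄)(z_{t+1}−z̄) = -186.8721
Denominator Σ(z_t−z̄)² = 255.6164
r_1 = -186.8721 / 255.6164 = -0.731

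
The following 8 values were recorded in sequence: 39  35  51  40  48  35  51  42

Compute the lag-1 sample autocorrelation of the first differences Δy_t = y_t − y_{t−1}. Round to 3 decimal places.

-0.823

First differences Δy: -4, 16, -11, 8, -13, 16, -9
Mean of differences = 0.4286
Numerator Σ(Δy_t−Δȳ)(Δy_{t+1}−Δȳ) = -791.0408
Denominator Σ(Δy_t−Δȳ)² = 961.7143
r_1(Δy) = -791.0408 / 961.7143 = -0.823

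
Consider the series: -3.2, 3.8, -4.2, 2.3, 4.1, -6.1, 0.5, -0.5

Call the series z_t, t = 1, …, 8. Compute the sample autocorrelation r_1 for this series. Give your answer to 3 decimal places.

-0.562

Mean z̄ = (-3.2 + 3.8 − 4.2 + 2.3 + 4.1 − 6.1 + 0.5 − 0.5)/8 = -0.4125
Σ(z_t−z̄)(z_{t+1}−z̄) = (-11.7423) + (-15.9548) + (-10.2736) + (12.2402) + (-25.6648) + (-5.1898) + (-0.0798) = -56.6652
Denominator Σ(z_t−z̄)² = 100.7688
r_1 = -56.6652 / 100.7688 = -0.562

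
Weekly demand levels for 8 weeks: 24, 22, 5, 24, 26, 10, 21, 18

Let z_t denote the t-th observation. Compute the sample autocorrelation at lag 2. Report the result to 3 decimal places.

-0.457

Mean z̄ = (24 + 22 + 5 + 24 + 26 + 10 + 21 + 18)/8 = 18.7500
Deviations from mean: 5.2500, 3.2500, -13.7500, 5.2500, 7.2500, -8.7500, 2.2500, -0.7500
Σ(z_t−z̄)(z_{t+2}−z̄) = (-72.1875) + (17.0625) + (-99.6875) + (-45.9375) + (16.3125) + (6.5625) = -177.8750
Denominator Σ(z_t−z̄)² = 389.5000
r_2 = -177.8750 / 389.5000 = -0.457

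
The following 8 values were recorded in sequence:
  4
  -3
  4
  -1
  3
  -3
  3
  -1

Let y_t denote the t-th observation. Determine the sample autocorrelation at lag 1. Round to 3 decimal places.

-0.837

Mean ȳ = (4 − 3 + 4 − 1 + 3 − 3 + 3 − 1)/8 = 0.7500
Deviations from mean: 3.2500, -3.7500, 3.2500, -1.7500, 2.2500, -3.7500, 2.2500, -1.7500
Σ(y_t−ȳ)(y_{t+1}−ȳ) = (-12.1875) + (-12.1875) + (-5.6875) + (-3.9375) + (-8.4375) + (-8.4375) + (-3.9375) = -54.8125
Denominator Σ(y_t−ȳ)² = 65.5000
r_1 = -54.8125 / 65.5000 = -0.837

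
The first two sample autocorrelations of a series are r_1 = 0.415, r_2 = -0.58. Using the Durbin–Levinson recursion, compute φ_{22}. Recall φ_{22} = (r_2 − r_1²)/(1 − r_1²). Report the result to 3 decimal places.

φ_{22} = (r_2 − r_1²) / (1 − r_1²)
r_1² = (0.415)² = 0.172225
Numerator = -0.58 − 0.1722 = -0.7522; denominator = 1 − 0.1722 = 0.8278
φ_{22} = -0.7522 / 0.8278 = -0.909

-0.909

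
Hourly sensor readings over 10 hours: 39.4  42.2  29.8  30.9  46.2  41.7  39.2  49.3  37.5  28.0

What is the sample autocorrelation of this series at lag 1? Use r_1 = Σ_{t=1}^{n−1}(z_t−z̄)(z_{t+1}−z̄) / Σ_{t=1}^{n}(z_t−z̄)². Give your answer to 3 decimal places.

0.030

Mean z̄ = (39.4 + 42.2 + 29.8 + 30.9 + 46.2 + 41.7 + 39.2 + 49.3 + 37.5 + 28.0)/10 = 38.4200
Numerator Σ_{t=1}^{9}(z_t−z̄)(z_{t+1}−z̄) = 13.5776
Denominator Σ(z_t−z̄)² = 445.7960
r_1 = 13.5776 / 445.7960 = 0.030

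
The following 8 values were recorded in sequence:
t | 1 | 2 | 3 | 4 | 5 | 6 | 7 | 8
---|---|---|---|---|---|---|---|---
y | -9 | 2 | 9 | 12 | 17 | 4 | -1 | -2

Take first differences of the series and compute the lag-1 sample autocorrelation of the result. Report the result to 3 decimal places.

0.306

First differences Δy: 11, 7, 3, 5, -13, -5, -1
Mean of differences = 1.0000
Numerator Σ(Δy_t−Δȳ)(Δy_{t+1}−Δȳ) = 120.0000
Denominator Σ(Δy_t−Δȳ)² = 392.0000
r_1(Δy) = 120.0000 / 392.0000 = 0.306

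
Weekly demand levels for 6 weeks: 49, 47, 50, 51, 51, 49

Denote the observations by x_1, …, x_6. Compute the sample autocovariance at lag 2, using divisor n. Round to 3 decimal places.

-0.667

Mean x̄ = (49 + 47 + 50 + 51 + 51 + 49)/6 = 49.5000
Deviations: -0.5000, -2.5000, 0.5000, 1.5000, 1.5000, -0.5000
Σ_{t=1}^{4}(x_t−x̄)(x_{t+2}−x̄) = -4.0000
γ_2 = -4.0000 / 6 = -0.667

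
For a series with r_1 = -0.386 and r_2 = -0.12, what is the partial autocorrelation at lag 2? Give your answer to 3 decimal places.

-0.316

φ_{22} = (r_2 − r_1²) / (1 − r_1²)
r_1² = (-0.386)² = 0.148996
Numerator = -0.12 − 0.1490 = -0.2690; denominator = 1 − 0.1490 = 0.8510
φ_{22} = -0.2690 / 0.8510 = -0.316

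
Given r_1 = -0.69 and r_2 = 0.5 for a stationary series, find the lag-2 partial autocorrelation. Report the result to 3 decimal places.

φ_{22} = (r_2 − r_1²) / (1 − r_1²)
r_1² = (-0.69)² = 0.4761
Numerator = 0.5 − 0.4761 = 0.0239; denominator = 1 − 0.4761 = 0.5239
φ_{22} = 0.0239 / 0.5239 = 0.046

0.046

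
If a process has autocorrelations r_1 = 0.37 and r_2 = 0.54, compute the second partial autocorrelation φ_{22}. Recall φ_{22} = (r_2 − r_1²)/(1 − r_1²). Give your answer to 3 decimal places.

φ_{22} = (r_2 − r_1²) / (1 − r_1²)
r_1² = (0.37)² = 0.1369
Numerator = 0.54 − 0.1369 = 0.4031; denominator = 1 − 0.1369 = 0.8631
φ_{22} = 0.4031 / 0.8631 = 0.467

0.467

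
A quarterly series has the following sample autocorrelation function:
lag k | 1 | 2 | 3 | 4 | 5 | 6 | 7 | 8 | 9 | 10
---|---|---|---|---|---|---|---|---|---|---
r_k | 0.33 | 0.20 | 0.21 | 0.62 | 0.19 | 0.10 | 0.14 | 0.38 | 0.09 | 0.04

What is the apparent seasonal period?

The largest autocorrelation is r_4 = 0.62, with a weaker echo at lag 8 (0.38); the remaining lags stay at or below 0.33. The elevated value at lag 1 (0.33), dropping to 0.20 at lag 2, reflects decaying short-term dependence rather than seasonality.
The dominant spike at lag 4 indicates a seasonal period of 4.

4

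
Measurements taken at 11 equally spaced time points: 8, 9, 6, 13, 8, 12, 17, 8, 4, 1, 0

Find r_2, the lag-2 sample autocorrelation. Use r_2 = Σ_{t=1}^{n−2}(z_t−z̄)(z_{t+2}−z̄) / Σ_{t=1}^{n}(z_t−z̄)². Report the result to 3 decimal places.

0.090

Mean z̄ = (8 + 9 + 6 + 13 + 8 + 12 + 17 + 8 + 4 + 1 + 0)/11 = 7.8182
Numerator Σ_{t=1}^{9}(z_t−z̄)(z_{t+2}−z̄) = 23.1157
Denominator Σ(z_t−z̄)² = 255.6364
r_2 = 23.1157 / 255.6364 = 0.090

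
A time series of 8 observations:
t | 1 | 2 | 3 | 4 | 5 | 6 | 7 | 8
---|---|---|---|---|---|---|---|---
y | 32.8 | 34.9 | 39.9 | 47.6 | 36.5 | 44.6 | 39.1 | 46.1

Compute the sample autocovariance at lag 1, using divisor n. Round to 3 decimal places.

Mean ȳ = (32.8 + 34.9 + 39.9 + 47.6 + 36.5 + 44.6 + 39.1 + 46.1)/8 = 40.1875
Deviations: -7.3875, -5.2875, -0.2875, 7.4125, -3.6875, 4.4125, -1.0875, 5.9125
Σ_{t=1}^{7}(y_t−ȳ)(y_{t+1}−ȳ) = -16.3827
γ_1 = -16.3827 / 8 = -2.048

-2.048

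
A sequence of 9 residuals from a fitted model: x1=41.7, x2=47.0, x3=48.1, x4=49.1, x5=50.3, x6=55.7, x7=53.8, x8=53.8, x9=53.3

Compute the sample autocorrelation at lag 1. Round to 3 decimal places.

Mean x̄ = (41.7 + 47.0 + 48.1 + 49.1 + 50.3 + 55.7 + 53.8 + 53.8 + 53.3)/9 = 50.3111
Numerator Σ_{t=1}^{8}(x_t−x̄)(x_{t+1}−x̄) = 79.8665
Denominator Σ(x_t−x̄)² = 153.7889
r_1 = 79.8665 / 153.7889 = 0.519

0.519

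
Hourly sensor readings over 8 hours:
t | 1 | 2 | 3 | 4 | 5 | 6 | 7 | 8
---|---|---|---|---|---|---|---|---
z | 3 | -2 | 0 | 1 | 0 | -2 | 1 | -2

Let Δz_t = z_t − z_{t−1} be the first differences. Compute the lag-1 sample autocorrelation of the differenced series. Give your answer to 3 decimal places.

First differences Δz: -5, 2, 1, -1, -2, 3, -3
Mean of differences = -0.7143
Numerator Σ(Δz_t−Δz̄)(Δz_{t+1}−Δz̄) = -20.3673
Denominator Σ(Δz_t−Δz̄)² = 49.4286
r_1(Δz) = -20.3673 / 49.4286 = -0.412

-0.412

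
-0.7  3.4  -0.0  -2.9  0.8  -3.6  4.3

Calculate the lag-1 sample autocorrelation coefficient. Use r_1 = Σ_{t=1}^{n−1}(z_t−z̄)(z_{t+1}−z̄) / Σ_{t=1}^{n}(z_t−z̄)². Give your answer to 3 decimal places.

-0.433

Mean z̄ = (-0.7 + 3.4 − 0.0 − 2.9 + 0.8 − 3.6 + 4.3)/7 = 0.1857
Deviations from mean: -0.8857, 3.2143, -0.1857, -3.0857, 0.6143, -3.7857, 4.1143
Numerator Σ_{t=1}^{6}(z_t−z̄)(z_{t+1}−z̄) = -22.6673
Denominator Σ(z_t−z̄)² = 52.3086
r_1 = -22.6673 / 52.3086 = -0.433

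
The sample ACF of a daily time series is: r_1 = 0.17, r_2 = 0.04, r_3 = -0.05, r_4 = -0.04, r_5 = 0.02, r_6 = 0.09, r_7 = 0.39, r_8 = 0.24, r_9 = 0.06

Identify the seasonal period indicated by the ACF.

The largest autocorrelation is r_7 = 0.39; the remaining lags stay at or below 0.24.
The dominant spike at lag 7 indicates a seasonal period of 7.

7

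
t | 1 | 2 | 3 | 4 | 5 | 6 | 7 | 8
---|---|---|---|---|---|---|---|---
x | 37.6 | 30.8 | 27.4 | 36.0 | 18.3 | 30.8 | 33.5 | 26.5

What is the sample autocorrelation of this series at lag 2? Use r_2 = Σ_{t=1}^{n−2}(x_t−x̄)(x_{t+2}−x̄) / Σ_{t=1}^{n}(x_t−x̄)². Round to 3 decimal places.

Mean x̄ = (37.6 + 30.8 + 27.4 + 36.0 + 18.3 + 30.8 + 33.5 + 26.5)/8 = 30.1125
Deviations from mean: 7.4875, 0.6875, -2.7125, 5.8875, -11.8125, 0.6875, 3.3875, -3.6125
Σ(x_t−x̄)(x_{t+2}−x̄) = (-20.3098) + (4.0477) + (32.0414) + (4.0477) + (-40.0148) + (-2.4836) = -22.6716
Denominator Σ(x_t−x̄)² = 263.0888
r_2 = -22.6716 / 263.0888 = -0.086

-0.086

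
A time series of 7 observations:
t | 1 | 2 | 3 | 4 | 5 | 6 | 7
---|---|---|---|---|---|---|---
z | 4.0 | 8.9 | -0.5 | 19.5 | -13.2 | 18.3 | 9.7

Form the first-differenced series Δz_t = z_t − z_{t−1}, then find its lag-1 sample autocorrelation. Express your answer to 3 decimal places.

-0.832

First differences Δz: 4.9, -9.4, 20.0, -32.7, 31.5, -8.6
Mean of differences = 0.9500
Numerator Σ(Δz_t−Δz̄)(Δz_{t+1}−Δz̄) = -2198.8425
Denominator Σ(Δz_t−Δz̄)² = 2642.4550
r_1(Δz) = -2198.8425 / 2642.4550 = -0.832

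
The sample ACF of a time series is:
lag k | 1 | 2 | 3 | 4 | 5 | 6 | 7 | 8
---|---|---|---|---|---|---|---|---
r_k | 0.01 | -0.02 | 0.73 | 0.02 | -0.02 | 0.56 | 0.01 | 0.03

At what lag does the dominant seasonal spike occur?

3

The largest autocorrelation is r_3 = 0.73, with a weaker echo at lag 6 (0.56); the remaining lags stay at or below 0.03.
The dominant spike at lag 3 indicates a seasonal period of 3.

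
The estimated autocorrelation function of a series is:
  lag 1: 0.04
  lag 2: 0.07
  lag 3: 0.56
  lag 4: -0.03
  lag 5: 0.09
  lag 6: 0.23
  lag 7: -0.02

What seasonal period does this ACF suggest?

The largest autocorrelation is r_3 = 0.56, with a weaker echo at lag 6 (0.23); the remaining lags stay at or below 0.09.
The dominant spike at lag 3 indicates a seasonal period of 3.

3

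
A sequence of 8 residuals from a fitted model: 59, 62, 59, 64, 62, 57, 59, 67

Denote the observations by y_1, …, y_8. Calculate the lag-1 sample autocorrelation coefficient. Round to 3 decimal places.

Mean ȳ = (59 + 62 + 59 + 64 + 62 + 57 + 59 + 67)/8 = 61.1250
Deviations from mean: -2.1250, 0.8750, -2.1250, 2.8750, 0.8750, -4.1250, -2.1250, 5.8750
Σ(y_t−ȳ)(y_{t+1}−ȳ) = (-1.8594) + (-1.8594) + (-6.1094) + (2.5156) + (-3.6094) + (8.7656) + (-12.4844) = -14.6406
Denominator Σ(y_t−ȳ)² = 74.8750
r_1 = -14.6406 / 74.8750 = -0.196

-0.196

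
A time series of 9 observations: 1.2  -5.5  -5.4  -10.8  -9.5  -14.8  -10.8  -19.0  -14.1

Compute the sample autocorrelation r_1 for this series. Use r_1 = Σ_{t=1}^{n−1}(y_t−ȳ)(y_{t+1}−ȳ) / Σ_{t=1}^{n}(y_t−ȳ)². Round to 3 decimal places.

Mean ȳ = (1.2 − 5.5 − 5.4 − 10.8 − 9.5 − 14.8 − 10.8 − 19.0 − 14.1)/9 = -9.8556
Numerator Σ_{t=1}^{8}(y_t−ȳ)(y_{t+1}−ȳ) = 113.3769
Denominator Σ(y_t−ȳ)² = 289.0422
r_1 = 113.3769 / 289.0422 = 0.392

0.392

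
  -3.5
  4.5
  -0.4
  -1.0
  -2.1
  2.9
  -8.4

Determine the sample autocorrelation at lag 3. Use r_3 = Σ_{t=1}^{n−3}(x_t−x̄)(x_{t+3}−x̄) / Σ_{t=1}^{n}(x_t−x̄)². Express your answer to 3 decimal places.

Mean x̄ = (-3.5 + 4.5 − 0.4 − 1.0 − 2.1 + 2.9 − 8.4)/7 = -1.1429
Deviations from mean: -2.3571, 5.6429, 0.7429, 0.1429, -0.9571, 4.0429, -7.2571
Numerator Σ_{t=1}^{4}(x_t−x̄)(x_{t+3}−x̄) = -3.7712
Denominator Σ(x_t−x̄)² = 107.8971
r_3 = -3.7712 / 107.8971 = -0.035

-0.035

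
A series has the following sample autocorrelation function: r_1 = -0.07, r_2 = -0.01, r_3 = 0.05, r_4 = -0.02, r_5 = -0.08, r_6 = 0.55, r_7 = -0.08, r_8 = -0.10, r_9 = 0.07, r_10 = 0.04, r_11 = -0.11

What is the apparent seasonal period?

The largest autocorrelation is r_6 = 0.55; the remaining lags stay at or below 0.07.
The dominant spike at lag 6 indicates a seasonal period of 6.

6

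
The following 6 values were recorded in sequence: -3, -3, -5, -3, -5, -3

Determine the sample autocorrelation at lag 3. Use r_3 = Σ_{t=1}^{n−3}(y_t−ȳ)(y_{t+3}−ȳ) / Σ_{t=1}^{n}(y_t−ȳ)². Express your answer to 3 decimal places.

-0.250

Mean ȳ = (-3 − 3 − 5 − 3 − 5 − 3)/6 = -3.6667
Deviations from mean: 0.6667, 0.6667, -1.3333, 0.6667, -1.3333, 0.6667
Numerator Σ_{t=1}^{3}(y_t−ȳ)(y_{t+3}−ȳ) = -1.3333
Denominator Σ(y_t−ȳ)² = 5.3333
r_3 = -1.3333 / 5.3333 = -0.250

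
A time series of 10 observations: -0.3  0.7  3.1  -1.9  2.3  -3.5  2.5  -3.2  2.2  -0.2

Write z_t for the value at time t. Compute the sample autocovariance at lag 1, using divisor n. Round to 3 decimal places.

Mean z̄ = (-0.3 + 0.7 + 3.1 − 1.9 + 2.3 − 3.5 + 2.5 − 3.2 + 2.2 − 0.2)/10 = 0.1700
Σ_{t=1}^{9}(z_t−z̄)(z_{t+1}−z̄) = -40.9829
γ_1 = -40.9829 / 10 = -4.098

-4.098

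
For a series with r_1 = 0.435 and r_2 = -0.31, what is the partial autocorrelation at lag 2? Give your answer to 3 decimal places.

-0.616

φ_{22} = (r_2 − r_1²) / (1 − r_1²)
r_1² = (0.435)² = 0.189225
Numerator = -0.31 − 0.1892 = -0.4992; denominator = 1 − 0.1892 = 0.8108
φ_{22} = -0.4992 / 0.8108 = -0.616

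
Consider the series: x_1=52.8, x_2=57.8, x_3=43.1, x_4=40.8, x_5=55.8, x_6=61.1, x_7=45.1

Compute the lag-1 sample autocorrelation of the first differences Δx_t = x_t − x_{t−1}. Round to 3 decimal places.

-0.103

First differences Δx: 5.0, -14.7, -2.3, 15.0, 5.3, -16.0
Mean of differences = -1.2833
Numerator Σ(Δx_t−Δx̄)(Δx_{t+1}−Δx̄) = -76.9019
Denominator Σ(Δx_t−Δx̄)² = 745.5883
r_1(Δx) = -76.9019 / 745.5883 = -0.103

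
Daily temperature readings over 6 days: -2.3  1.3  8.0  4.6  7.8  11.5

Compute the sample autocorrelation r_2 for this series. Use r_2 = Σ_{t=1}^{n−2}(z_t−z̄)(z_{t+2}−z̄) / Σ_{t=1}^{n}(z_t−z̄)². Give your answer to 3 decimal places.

-0.119

Mean z̄ = (-2.3 + 1.3 + 8.0 + 4.6 + 7.8 + 11.5)/6 = 5.1500
Deviations from mean: -7.4500, -3.8500, 2.8500, -0.5500, 2.6500, 6.3500
Numerator Σ_{t=1}^{4}(z_t−z̄)(z_{t+2}−z̄) = -15.0550
Denominator Σ(z_t−z̄)² = 126.0950
r_2 = -15.0550 / 126.0950 = -0.119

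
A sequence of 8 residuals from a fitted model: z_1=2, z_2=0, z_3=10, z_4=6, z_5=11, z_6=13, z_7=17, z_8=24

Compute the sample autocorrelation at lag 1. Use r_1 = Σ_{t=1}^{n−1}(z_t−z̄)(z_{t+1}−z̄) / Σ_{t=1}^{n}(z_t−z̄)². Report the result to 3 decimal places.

Mean z̄ = (2 + 0 + 10 + 6 + 11 + 13 + 17 + 24)/8 = 10.3750
Deviations from mean: -8.3750, -10.3750, -0.3750, -4.3750, 0.6250, 2.6250, 6.6250, 13.6250
Σ(z_t−z̄)(z_{t+1}−z̄) = (86.8906) + (3.8906) + (1.6406) + (-2.7344) + (1.6406) + (17.3906) + (90.2656) = 198.9844
Denominator Σ(z_t−z̄)² = 433.8750
r_1 = 198.9844 / 433.8750 = 0.459

0.459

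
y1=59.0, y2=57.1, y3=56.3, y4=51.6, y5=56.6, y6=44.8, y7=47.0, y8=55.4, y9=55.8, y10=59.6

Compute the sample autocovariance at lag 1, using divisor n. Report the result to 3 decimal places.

5.642

Mean ȳ = (59.0 + 57.1 + 56.3 + 51.6 + 56.6 + 44.8 + 47.0 + 55.4 + 55.8 + 59.6)/10 = 54.3200
Σ_{t=1}^{9}(y_t−ȳ)(y_{t+1}−ȳ) = 56.4156
γ_1 = 56.4156 / 10 = 5.642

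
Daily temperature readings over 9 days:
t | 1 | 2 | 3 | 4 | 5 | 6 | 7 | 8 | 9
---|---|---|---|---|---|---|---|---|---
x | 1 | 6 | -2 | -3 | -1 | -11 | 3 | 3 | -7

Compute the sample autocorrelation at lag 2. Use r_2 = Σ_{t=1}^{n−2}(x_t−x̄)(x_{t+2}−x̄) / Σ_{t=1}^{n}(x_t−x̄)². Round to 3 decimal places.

Mean x̄ = (1 + 6 − 2 − 3 − 1 − 11 + 3 + 3 − 7)/9 = -1.2222
Σ(x_t−x̄)(x_{t+2}−x̄) = (-1.7284) + (-12.8395) + (-0.1728) + (17.3827) + (0.9383) + (-41.2840) + (-24.3951) = -62.0988
Denominator Σ(x_t−x̄)² = 225.5556
r_2 = -62.0988 / 225.5556 = -0.275

-0.275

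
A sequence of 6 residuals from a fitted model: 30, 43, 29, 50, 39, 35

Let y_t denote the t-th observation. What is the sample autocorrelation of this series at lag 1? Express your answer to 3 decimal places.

-0.560

Mean ȳ = (30 + 43 + 29 + 50 + 39 + 35)/6 = 37.6667
Deviations from mean: -7.6667, 5.3333, -8.6667, 12.3333, 1.3333, -2.6667
Numerator Σ_{t=1}^{5}(y_t−ȳ)(y_{t+1}−ȳ) = -181.1111
Denominator Σ(y_t−ȳ)² = 323.3333
r_1 = -181.1111 / 323.3333 = -0.560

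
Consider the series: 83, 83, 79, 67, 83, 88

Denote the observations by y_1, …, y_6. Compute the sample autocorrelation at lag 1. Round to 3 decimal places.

0.030

Mean ȳ = (83 + 83 + 79 + 67 + 83 + 88)/6 = 80.5000
Deviations from mean: 2.5000, 2.5000, -1.5000, -13.5000, 2.5000, 7.5000
Σ(y_t−ȳ)(y_{t+1}−ȳ) = (6.2500) + (-3.7500) + (20.2500) + (-33.7500) + (18.7500) = 7.7500
Denominator Σ(y_t−ȳ)² = 259.5000
r_1 = 7.7500 / 259.5000 = 0.030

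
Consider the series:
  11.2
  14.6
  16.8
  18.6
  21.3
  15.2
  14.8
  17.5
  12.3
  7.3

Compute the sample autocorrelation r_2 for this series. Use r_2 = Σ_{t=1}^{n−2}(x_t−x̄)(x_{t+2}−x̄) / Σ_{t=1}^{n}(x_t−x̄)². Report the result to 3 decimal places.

-0.105

Mean x̄ = (11.2 + 14.6 + 16.8 + 18.6 + 21.3 + 15.2 + 14.8 + 17.5 + 12.3 + 7.3)/10 = 14.9600
Numerator Σ_{t=1}^{8}(x_t−x̄)(x_{t+2}−x̄) = -15.1252
Denominator Σ(x_t−x̄)² = 143.3840
r_2 = -15.1252 / 143.3840 = -0.105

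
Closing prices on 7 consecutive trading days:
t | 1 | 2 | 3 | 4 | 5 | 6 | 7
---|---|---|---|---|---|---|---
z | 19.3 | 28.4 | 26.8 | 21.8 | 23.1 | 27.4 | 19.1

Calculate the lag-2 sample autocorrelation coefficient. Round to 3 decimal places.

Mean z̄ = (19.3 + 28.4 + 26.8 + 21.8 + 23.1 + 27.4 + 19.1)/7 = 23.7000
Deviations from mean: -4.4000, 4.7000, 3.1000, -1.9000, -0.6000, 3.7000, -4.6000
Σ(z_t−z̄)(z_{t+2}−z̄) = (-13.6400) + (-8.9300) + (-1.8600) + (-7.0300) + (2.7600) = -28.7000
Denominator Σ(z_t−z̄)² = 89.8800
r_2 = -28.7000 / 89.8800 = -0.319

-0.319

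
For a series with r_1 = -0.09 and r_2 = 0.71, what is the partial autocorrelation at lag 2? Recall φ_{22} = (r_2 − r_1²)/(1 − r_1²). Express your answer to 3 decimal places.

0.708

φ_{22} = (r_2 − r_1²) / (1 − r_1²)
r_1² = (-0.09)² = 0.0081
Numerator = 0.71 − 0.0081 = 0.7019; denominator = 1 − 0.0081 = 0.9919
φ_{22} = 0.7019 / 0.9919 = 0.708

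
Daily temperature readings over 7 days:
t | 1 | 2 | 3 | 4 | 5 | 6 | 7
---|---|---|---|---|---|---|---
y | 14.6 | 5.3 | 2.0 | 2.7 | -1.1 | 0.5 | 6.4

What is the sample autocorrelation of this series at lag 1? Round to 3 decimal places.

Mean ȳ = (14.6 + 5.3 + 2.0 + 2.7 − 1.1 + 0.5 + 6.4)/7 = 4.3429
Numerator Σ_{t=1}^{6}(y_t−ȳ)(y_{t+1}−ȳ) = 33.3767
Denominator Σ(y_t−ȳ)² = 162.9371
r_1 = 33.3767 / 162.9371 = 0.205

0.205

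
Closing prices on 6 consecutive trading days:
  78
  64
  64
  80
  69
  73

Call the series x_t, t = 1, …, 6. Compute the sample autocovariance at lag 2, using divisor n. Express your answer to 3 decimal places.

-13.481

Mean x̄ = (78 + 64 + 64 + 80 + 69 + 73)/6 = 71.3333
Deviations: 6.6667, -7.3333, -7.3333, 8.6667, -2.3333, 1.6667
Σ_{t=1}^{4}(x_t−x̄)(x_{t+2}−x̄) = -80.8889
γ_2 = -80.8889 / 6 = -13.481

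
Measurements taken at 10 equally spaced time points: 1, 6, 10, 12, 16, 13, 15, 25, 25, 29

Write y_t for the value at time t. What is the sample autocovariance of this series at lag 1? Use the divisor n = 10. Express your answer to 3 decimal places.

42.056

Mean ȳ = (1 + 6 + 10 + 12 + 16 + 13 + 15 + 25 + 25 + 29)/10 = 15.2000
Σ_{t=1}^{9}(y_t−ȳ)(y_{t+1}−ȳ) = 420.5600
γ_1 = 420.5600 / 10 = 42.056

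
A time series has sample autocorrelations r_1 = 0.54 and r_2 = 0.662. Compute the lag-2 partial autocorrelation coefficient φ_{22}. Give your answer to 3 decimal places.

φ_{22} = (r_2 − r_1²) / (1 − r_1²)
r_1² = (0.54)² = 0.2916
Numerator = 0.662 − 0.2916 = 0.3704; denominator = 1 − 0.2916 = 0.7084
φ_{22} = 0.3704 / 0.7084 = 0.523

0.523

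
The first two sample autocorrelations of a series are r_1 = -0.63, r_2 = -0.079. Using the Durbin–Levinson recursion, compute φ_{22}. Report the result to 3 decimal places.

φ_{22} = (r_2 − r_1²) / (1 − r_1²)
r_1² = (-0.63)² = 0.3969
Numerator = -0.079 − 0.3969 = -0.4759; denominator = 1 − 0.3969 = 0.6031
φ_{22} = -0.4759 / 0.6031 = -0.789

-0.789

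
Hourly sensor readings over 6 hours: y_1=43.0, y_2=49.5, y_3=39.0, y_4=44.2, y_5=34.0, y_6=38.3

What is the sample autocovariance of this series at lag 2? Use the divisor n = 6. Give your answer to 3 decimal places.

4.656

Mean ȳ = (43.0 + 49.5 + 39.0 + 44.2 + 34.0 + 38.3)/6 = 41.3333
Σ_{t=1}^{4}(y_t−ȳ)(y_{t+2}−ȳ) = 27.9378
γ_2 = 27.9378 / 6 = 4.656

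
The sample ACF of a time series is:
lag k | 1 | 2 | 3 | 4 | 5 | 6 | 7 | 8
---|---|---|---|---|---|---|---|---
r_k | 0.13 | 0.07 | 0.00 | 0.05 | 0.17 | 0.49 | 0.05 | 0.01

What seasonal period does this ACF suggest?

6

The largest autocorrelation is r_6 = 0.49; the remaining lags stay at or below 0.17.
The dominant spike at lag 6 indicates a seasonal period of 6.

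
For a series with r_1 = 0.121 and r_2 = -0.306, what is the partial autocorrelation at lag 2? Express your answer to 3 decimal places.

-0.325

φ_{22} = (r_2 − r_1²) / (1 − r_1²)
r_1² = (0.121)² = 0.014641
Numerator = -0.306 − 0.0146 = -0.3206; denominator = 1 − 0.0146 = 0.9854
φ_{22} = -0.3206 / 0.9854 = -0.325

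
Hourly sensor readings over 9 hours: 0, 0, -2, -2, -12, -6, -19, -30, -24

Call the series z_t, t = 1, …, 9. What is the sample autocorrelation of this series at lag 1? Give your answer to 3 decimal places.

Mean z̄ = (0 + 0 − 2 − 2 − 12 − 6 − 19 − 30 − 24)/9 = -10.5556
Numerator Σ_{t=1}^{8}(z_t−z̄)(z_{t+1}−z̄) = 643.1358
Denominator Σ(z_t−z̄)² = 1022.2222
r_1 = 643.1358 / 1022.2222 = 0.629

0.629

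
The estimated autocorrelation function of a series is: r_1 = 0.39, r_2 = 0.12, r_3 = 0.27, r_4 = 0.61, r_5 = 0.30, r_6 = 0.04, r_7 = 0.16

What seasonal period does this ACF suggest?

4

The largest autocorrelation is r_4 = 0.61; the remaining lags stay at or below 0.39. The elevated value at lag 1 (0.39), dropping to 0.12 at lag 2, reflects decaying short-term dependence rather than seasonality.
The dominant spike at lag 4 indicates a seasonal period of 4.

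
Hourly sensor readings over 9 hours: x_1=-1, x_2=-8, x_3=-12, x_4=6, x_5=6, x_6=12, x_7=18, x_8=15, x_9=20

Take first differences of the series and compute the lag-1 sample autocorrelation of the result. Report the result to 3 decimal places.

-0.246

First differences Δx: -7, -4, 18, 0, 6, 6, -3, 5
Mean of differences = 2.6250
Numerator Σ(Δx_t−Δx̄)(Δx_{t+1}−Δx̄) = -108.2656
Denominator Σ(Δx_t−Δx̄)² = 439.8750
r_1(Δx) = -108.2656 / 439.8750 = -0.246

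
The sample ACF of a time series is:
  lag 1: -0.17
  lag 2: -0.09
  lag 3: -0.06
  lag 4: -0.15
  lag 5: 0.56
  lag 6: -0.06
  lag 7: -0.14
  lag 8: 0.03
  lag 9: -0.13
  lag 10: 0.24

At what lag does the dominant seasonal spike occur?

The largest autocorrelation is r_5 = 0.56, with a weaker echo at lag 10 (0.24); the remaining lags stay at or below 0.03.
The dominant spike at lag 5 indicates a seasonal period of 5.

5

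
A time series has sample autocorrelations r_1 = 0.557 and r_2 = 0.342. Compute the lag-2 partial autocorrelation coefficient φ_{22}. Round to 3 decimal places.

0.046

φ_{22} = (r_2 − r_1²) / (1 − r_1²)
r_1² = (0.557)² = 0.310249
Numerator = 0.342 − 0.3102 = 0.0318; denominator = 1 − 0.3102 = 0.6898
φ_{22} = 0.0318 / 0.6898 = 0.046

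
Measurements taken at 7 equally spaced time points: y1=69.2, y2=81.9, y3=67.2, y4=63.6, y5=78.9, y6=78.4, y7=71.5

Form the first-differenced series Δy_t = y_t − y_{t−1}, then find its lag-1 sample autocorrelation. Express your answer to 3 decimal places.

First differences Δy: 12.7, -14.7, -3.6, 15.3, -0.5, -6.9
Mean of differences = 0.3833
Numerator Σ(Δy_t−Δȳ)(Δy_{t+1}−Δȳ) = -191.8553
Denominator Σ(Δy_t−Δȳ)² = 671.4083
r_1(Δy) = -191.8553 / 671.4083 = -0.286

-0.286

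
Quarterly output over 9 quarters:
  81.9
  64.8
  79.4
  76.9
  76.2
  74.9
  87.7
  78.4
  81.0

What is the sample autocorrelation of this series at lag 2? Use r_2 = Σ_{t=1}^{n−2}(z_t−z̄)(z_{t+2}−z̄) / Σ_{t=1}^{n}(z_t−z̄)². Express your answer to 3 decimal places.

0.103

Mean z̄ = (81.9 + 64.8 + 79.4 + 76.9 + 76.2 + 74.9 + 87.7 + 78.4 + 81.0)/9 = 77.9111
Σ(z_t−z̄)(z_{t+2}−z̄) = (5.9390) + (13.2568) + (-2.5477) + (3.0446) + (-16.7499) + (-1.4721) + (30.2368) = 31.7075
Denominator Σ(z_t−z̄)² = 308.6489
r_2 = 31.7075 / 308.6489 = 0.103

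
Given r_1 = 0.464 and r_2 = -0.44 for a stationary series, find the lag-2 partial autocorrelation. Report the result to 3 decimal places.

φ_{22} = (r_2 − r_1²) / (1 − r_1²)
r_1² = (0.464)² = 0.215296
Numerator = -0.44 − 0.2153 = -0.6553; denominator = 1 − 0.2153 = 0.7847
φ_{22} = -0.6553 / 0.7847 = -0.835

-0.835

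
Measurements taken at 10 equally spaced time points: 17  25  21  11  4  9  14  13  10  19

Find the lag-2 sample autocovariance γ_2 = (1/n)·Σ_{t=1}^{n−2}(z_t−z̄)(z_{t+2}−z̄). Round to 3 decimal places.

Mean z̄ = (17 + 25 + 21 + 11 + 4 + 9 + 14 + 13 + 10 + 19)/10 = 14.3000
Σ_{t=1}^{8}(z_t−z̄)(z_{t+2}−z̄) = -63.5800
γ_2 = -63.5800 / 10 = -6.358

-6.358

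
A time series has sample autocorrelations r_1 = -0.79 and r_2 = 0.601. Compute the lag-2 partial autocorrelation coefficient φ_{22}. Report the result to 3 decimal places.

-0.061

φ_{22} = (r_2 − r_1²) / (1 − r_1²)
r_1² = (-0.79)² = 0.6241
Numerator = 0.601 − 0.6241 = -0.0231; denominator = 1 − 0.6241 = 0.3759
φ_{22} = -0.0231 / 0.3759 = -0.061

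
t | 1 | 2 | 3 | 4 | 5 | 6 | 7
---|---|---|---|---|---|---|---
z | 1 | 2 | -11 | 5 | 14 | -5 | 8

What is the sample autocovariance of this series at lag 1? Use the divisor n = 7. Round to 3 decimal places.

Mean z̄ = (1 + 2 − 11 + 5 + 14 − 5 + 8)/7 = 2.0000
Σ_{t=1}^{6}(z_t−z̄)(z_{t+1}−z̄) = -129.0000
γ_1 = -129.0000 / 7 = -18.429

-18.429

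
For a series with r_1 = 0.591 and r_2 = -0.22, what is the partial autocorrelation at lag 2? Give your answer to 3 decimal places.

φ_{22} = (r_2 − r_1²) / (1 − r_1²)
r_1² = (0.591)² = 0.349281
Numerator = -0.22 − 0.3493 = -0.5693; denominator = 1 − 0.3493 = 0.6507
φ_{22} = -0.5693 / 0.6507 = -0.875

-0.875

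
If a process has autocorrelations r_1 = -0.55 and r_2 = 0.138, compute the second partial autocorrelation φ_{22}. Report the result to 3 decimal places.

-0.236

φ_{22} = (r_2 − r_1²) / (1 − r_1²)
r_1² = (-0.55)² = 0.3025
Numerator = 0.138 − 0.3025 = -0.1645; denominator = 1 − 0.3025 = 0.6975
φ_{22} = -0.1645 / 0.6975 = -0.236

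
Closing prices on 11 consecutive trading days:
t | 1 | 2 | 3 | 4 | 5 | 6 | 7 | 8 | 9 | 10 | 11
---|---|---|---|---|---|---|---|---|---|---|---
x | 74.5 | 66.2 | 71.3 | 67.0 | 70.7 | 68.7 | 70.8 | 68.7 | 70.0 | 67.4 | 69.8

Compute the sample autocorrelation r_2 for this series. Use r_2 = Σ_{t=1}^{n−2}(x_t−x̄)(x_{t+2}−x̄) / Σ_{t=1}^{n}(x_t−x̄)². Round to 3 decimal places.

Mean x̄ = (74.5 + 66.2 + 71.3 + 67.0 + 70.7 + 68.7 + 70.8 + 68.7 + 70.0 + 67.4 + 69.8)/11 = 69.5545
Numerator Σ_{t=1}^{9}(x_t−x̄)(x_{t+2}−x̄) = 26.0459
Denominator Σ(x_t−x̄)² = 54.5073
r_2 = 26.0459 / 54.5073 = 0.478

0.478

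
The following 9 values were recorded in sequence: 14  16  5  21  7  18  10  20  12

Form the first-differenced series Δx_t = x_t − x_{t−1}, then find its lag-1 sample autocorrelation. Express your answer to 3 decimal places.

First differences Δx: 2, -11, 16, -14, 11, -8, 10, -8
Mean of differences = -0.2500
Numerator Σ(Δx_t−Δx̄)(Δx_{t+1}−Δx̄) = -823.0625
Denominator Σ(Δx_t−Δx̄)² = 925.5000
r_1(Δx) = -823.0625 / 925.5000 = -0.889

-0.889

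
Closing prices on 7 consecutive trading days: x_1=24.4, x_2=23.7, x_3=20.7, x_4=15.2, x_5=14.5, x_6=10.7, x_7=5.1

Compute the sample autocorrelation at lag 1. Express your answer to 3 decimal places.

Mean x̄ = (24.4 + 23.7 + 20.7 + 15.2 + 14.5 + 10.7 + 5.1)/7 = 16.3286
Σ(x_t−x̄)(x_{t+1}−x̄) = (59.4980) + (32.2237) + (-4.9335) + (2.0637) + (10.2922) + (63.2008) = 162.3449
Denominator Σ(x_t−x̄)² = 300.9743
r_1 = 162.3449 / 300.9743 = 0.539

0.539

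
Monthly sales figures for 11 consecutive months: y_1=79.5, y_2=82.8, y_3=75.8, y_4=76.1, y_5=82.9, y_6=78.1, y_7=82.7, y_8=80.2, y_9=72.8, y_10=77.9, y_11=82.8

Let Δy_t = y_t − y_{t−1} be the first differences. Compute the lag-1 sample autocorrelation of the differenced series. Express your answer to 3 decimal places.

-0.315

First differences Δy: 3.3, -7.0, 0.3, 6.8, -4.8, 4.6, -2.5, -7.4, 5.1, 4.9
Mean of differences = 0.3300
Numerator Σ(Δy_t−Δȳ)(Δy_{t+1}−Δȳ) = -82.1219
Denominator Σ(Δy_t−Δȳ)² = 260.3610
r_1(Δy) = -82.1219 / 260.3610 = -0.315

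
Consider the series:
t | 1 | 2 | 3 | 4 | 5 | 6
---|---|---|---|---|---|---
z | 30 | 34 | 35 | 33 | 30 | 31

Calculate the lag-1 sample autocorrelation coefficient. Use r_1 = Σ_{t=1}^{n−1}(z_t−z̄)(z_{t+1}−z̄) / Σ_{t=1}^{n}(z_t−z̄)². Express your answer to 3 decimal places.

0.189

Mean z̄ = (30 + 34 + 35 + 33 + 30 + 31)/6 = 32.1667
Deviations from mean: -2.1667, 1.8333, 2.8333, 0.8333, -2.1667, -1.1667
Σ(z_t−z̄)(z_{t+1}−z̄) = (-3.9722) + (5.1944) + (2.3611) + (-1.8056) + (2.5278) = 4.3056
Denominator Σ(z_t−z̄)² = 22.8333
r_1 = 4.3056 / 22.8333 = 0.189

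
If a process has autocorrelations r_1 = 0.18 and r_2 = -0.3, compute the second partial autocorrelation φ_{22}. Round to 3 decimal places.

-0.344

φ_{22} = (r_2 − r_1²) / (1 − r_1²)
r_1² = (0.18)² = 0.0324
Numerator = -0.3 − 0.0324 = -0.3324; denominator = 1 − 0.0324 = 0.9676
φ_{22} = -0.3324 / 0.9676 = -0.344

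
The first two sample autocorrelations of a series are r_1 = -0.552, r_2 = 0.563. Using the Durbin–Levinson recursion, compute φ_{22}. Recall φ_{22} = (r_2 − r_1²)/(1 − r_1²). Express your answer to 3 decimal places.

0.371

φ_{22} = (r_2 − r_1²) / (1 − r_1²)
r_1² = (-0.552)² = 0.304704
Numerator = 0.563 − 0.3047 = 0.2583; denominator = 1 − 0.3047 = 0.6953
φ_{22} = 0.2583 / 0.6953 = 0.371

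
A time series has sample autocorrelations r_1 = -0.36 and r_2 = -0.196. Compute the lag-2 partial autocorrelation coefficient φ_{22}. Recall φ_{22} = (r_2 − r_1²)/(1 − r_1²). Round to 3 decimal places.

-0.374

φ_{22} = (r_2 − r_1²) / (1 − r_1²)
r_1² = (-0.36)² = 0.1296
Numerator = -0.196 − 0.1296 = -0.3256; denominator = 1 − 0.1296 = 0.8704
φ_{22} = -0.3256 / 0.8704 = -0.374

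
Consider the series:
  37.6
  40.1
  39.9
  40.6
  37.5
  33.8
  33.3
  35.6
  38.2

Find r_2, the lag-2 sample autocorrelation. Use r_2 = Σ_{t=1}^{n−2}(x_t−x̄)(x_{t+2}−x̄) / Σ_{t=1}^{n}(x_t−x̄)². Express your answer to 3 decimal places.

Mean x̄ = (37.6 + 40.1 + 39.9 + 40.6 + 37.5 + 33.8 + 33.3 + 35.6 + 38.2)/9 = 37.4000
Σ(x_t−x̄)(x_{t+2}−x̄) = (0.5000) + (8.6400) + (0.2500) + (-11.5200) + (-0.4100) + (6.4800) + (-3.2800) = 0.6600
Denominator Σ(x_t−x̄)² = 57.4800
r_2 = 0.6600 / 57.4800 = 0.011

0.011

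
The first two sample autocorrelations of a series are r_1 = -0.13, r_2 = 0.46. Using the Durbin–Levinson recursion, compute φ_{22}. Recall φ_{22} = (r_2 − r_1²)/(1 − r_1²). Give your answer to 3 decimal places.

φ_{22} = (r_2 − r_1²) / (1 − r_1²)
r_1² = (-0.13)² = 0.0169
Numerator = 0.46 − 0.0169 = 0.4431; denominator = 1 − 0.0169 = 0.9831
φ_{22} = 0.4431 / 0.9831 = 0.451

0.451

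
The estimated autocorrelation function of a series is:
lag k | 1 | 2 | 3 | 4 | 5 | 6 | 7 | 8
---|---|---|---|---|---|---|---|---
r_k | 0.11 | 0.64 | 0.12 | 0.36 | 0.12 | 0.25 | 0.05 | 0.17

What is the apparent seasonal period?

2

The largest autocorrelation is r_2 = 0.64, with weaker echoes at lags 4 (0.36), 6 (0.25) and 8 (0.17); the remaining lags stay at or below 0.12.
The dominant spike at lag 2 indicates a seasonal period of 2.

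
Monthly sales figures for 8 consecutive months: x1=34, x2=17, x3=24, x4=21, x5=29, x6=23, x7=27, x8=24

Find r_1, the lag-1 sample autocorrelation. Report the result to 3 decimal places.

-0.488

Mean x̄ = (34 + 17 + 24 + 21 + 29 + 23 + 27 + 24)/8 = 24.8750
Numerator Σ_{t=1}^{7}(x_t−x̄)(x_{t+1}−x̄) = -91.1406
Denominator Σ(x_t−x̄)² = 186.8750
r_1 = -91.1406 / 186.8750 = -0.488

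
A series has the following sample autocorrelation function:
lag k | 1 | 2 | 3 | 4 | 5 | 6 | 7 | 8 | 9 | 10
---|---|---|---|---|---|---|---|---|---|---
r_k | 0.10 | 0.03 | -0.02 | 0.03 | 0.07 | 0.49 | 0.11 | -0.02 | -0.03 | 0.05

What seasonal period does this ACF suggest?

The largest autocorrelation is r_6 = 0.49; the remaining lags stay at or below 0.11.
The dominant spike at lag 6 indicates a seasonal period of 6.

6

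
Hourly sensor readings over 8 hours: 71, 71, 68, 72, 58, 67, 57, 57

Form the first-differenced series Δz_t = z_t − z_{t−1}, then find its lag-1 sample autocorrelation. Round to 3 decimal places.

First differences Δz: 0, -3, 4, -14, 9, -10, 0
Mean of differences = -2.0000
Numerator Σ(Δz_t−Δz̄)(Δz_{t+1}−Δz̄) = -316.0000
Denominator Σ(Δz_t−Δz̄)² = 374.0000
r_1(Δz) = -316.0000 / 374.0000 = -0.845

-0.845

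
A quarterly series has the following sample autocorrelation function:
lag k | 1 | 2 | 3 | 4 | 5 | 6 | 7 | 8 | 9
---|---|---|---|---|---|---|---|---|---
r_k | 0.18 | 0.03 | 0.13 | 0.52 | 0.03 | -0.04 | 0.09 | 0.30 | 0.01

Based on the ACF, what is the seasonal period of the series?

The largest autocorrelation is r_4 = 0.52, with a weaker echo at lag 8 (0.30); the remaining lags stay at or below 0.18.
The dominant spike at lag 4 indicates a seasonal period of 4.

4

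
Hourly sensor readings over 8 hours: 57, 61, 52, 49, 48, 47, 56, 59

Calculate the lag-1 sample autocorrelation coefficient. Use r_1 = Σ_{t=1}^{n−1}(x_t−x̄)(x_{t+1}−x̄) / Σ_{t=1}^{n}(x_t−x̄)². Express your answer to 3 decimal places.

Mean x̄ = (57 + 61 + 52 + 49 + 48 + 47 + 56 + 59)/8 = 53.6250
Deviations from mean: 3.3750, 7.3750, -1.6250, -4.6250, -5.6250, -6.6250, 2.3750, 5.3750
Σ(x_t−x̄)(x_{t+1}−x̄) = (24.8906) + (-11.9844) + (7.5156) + (26.0156) + (37.2656) + (-15.7344) + (12.7656) = 80.7344
Denominator Σ(x_t−x̄)² = 199.8750
r_1 = 80.7344 / 199.8750 = 0.404

0.404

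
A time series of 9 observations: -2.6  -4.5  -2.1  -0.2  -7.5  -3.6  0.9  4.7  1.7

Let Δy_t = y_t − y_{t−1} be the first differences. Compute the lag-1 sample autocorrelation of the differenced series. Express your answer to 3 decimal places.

First differences Δy: -1.9, 2.4, 1.9, -7.3, 3.9, 4.5, 3.8, -3.0
Mean of differences = 0.5375
Numerator Σ(Δy_t−Δȳ)(Δy_{t+1}−Δȳ) = -24.3239
Denominator Σ(Δy_t−Δȳ)² = 122.8588
r_1(Δy) = -24.3239 / 122.8588 = -0.198

-0.198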